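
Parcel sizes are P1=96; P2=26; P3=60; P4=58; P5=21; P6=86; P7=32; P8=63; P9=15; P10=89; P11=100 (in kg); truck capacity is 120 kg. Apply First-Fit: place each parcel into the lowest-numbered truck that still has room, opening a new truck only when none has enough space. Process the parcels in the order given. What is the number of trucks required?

7

truck 1: place P1 (96 kg), 24 kg left
truck 2: place P2 (26 kg), 94 kg left
truck 2: place P3 (60 kg), 34 kg left
truck 3: place P4 (58 kg), 62 kg left
truck 1: place P5 (21 kg), 3 kg left
truck 4: place P6 (86 kg), 34 kg left
truck 2: place P7 (32 kg), 2 kg left
truck 5: place P8 (63 kg), 57 kg left
truck 3: place P9 (15 kg), 47 kg left
truck 6: place P10 (89 kg), 31 kg left
truck 7: place P11 (100 kg), 20 kg left
Final trucks: [96,21] [26,60,32] [58,15] [86] [63] [89] [100].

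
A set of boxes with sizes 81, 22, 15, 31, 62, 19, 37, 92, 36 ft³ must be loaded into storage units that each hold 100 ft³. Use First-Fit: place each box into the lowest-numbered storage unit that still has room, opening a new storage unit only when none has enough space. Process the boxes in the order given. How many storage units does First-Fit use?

5 storage units

81 ft³ → storage unit 1 (remaining 19 ft³)
22 ft³ → storage unit 2 (remaining 78 ft³)
15 ft³ → storage unit 1 (remaining 4 ft³)
31 ft³ → storage unit 2 (remaining 47 ft³)
62 ft³ → storage unit 3 (remaining 38 ft³)
19 ft³ → storage unit 2 (remaining 28 ft³)
37 ft³ → storage unit 3 (remaining 1 ft³)
92 ft³ → storage unit 4 (remaining 8 ft³)
36 ft³ → storage unit 5 (remaining 64 ft³)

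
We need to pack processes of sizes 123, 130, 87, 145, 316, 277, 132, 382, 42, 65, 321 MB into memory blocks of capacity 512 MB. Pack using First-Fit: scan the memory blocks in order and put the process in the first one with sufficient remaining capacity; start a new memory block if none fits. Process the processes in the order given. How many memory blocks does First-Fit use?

5 memory blocks

memory block 1: place 123 MB, 389 MB left
memory block 1: place 130 MB, 259 MB left
memory block 1: place 87 MB, 172 MB left
memory block 1: place 145 MB, 27 MB left
memory block 2: place 316 MB, 196 MB left
memory block 3: place 277 MB, 235 MB left
memory block 2: place 132 MB, 64 MB left
memory block 4: place 382 MB, 130 MB left
memory block 2: place 42 MB, 22 MB left
memory block 3: place 65 MB, 170 MB left
memory block 5: place 321 MB, 191 MB left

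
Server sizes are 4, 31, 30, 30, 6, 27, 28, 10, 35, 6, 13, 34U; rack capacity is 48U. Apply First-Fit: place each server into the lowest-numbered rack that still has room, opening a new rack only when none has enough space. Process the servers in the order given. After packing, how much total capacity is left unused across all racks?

82

Put 4U in rack 1; 44U remain.
Put 31U in rack 1; 13U remain.
Put 30U in rack 2; 18U remain.
Put 30U in rack 3; 18U remain.
Put 6U in rack 1; 7U remain.
Put 27U in rack 4; 21U remain.
Put 28U in rack 5; 20U remain.
Put 10U in rack 2; 8U remain.
Put 35U in rack 6; 13U remain.
Put 6U in rack 1; 1U remain.
Put 13U in rack 3; 5U remain.
Put 34U in rack 7; 14U remain.
7 racks × 48U = 336U; used 254U; unused 82U.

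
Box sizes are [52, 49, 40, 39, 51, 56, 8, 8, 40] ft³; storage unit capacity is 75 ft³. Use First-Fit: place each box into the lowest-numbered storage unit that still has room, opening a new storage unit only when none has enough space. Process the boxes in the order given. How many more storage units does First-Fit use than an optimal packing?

First-Fit: [52,8,8] [49] [40] [39] [51] [56] [40] → 7 storage units.
7 boxes exceed 37.5 ft³ (half the capacity), and no two of those can share a storage unit, so at least 7 storage units are needed.
So 7 is already optimal.

0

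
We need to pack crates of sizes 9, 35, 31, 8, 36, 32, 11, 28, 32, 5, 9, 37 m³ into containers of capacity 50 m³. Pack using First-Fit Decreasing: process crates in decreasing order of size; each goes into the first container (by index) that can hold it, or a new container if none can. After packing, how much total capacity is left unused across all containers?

Sorted descending: 37, 36, 35, 32, 32, 31, 28, 11, 9, 9, 8, 5.
Put 37 m³ in container 1; 13 m³ remain.
Put 36 m³ in container 2; 14 m³ remain.
Put 35 m³ in container 3; 15 m³ remain.
Put 32 m³ in container 4; 18 m³ remain.
Put 32 m³ in container 5; 18 m³ remain.
Put 31 m³ in container 6; 19 m³ remain.
Put 28 m³ in container 7; 22 m³ remain.
Put 11 m³ in container 1; 2 m³ remain.
Put 9 m³ in container 2; 5 m³ remain.
Put 9 m³ in container 3; 6 m³ remain.
Put 8 m³ in container 4; 10 m³ remain.
Put 5 m³ in container 2; 0 m³ remain.
7 containers × 50 m³ = 350 m³; used 273 m³; unused 77 m³.

77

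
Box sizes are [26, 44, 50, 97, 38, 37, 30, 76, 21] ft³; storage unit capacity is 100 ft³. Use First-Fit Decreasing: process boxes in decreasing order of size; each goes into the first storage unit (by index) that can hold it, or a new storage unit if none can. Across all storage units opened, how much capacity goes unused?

81

Sorted descending: 97, 76, 50, 44, 38, 37, 30, 26, 21.
Put 97 ft³ in storage unit 1; 3 ft³ remain.
Put 76 ft³ in storage unit 2; 24 ft³ remain.
Put 50 ft³ in storage unit 3; 50 ft³ remain.
Put 44 ft³ in storage unit 3; 6 ft³ remain.
Put 38 ft³ in storage unit 4; 62 ft³ remain.
Put 37 ft³ in storage unit 4; 25 ft³ remain.
Put 30 ft³ in storage unit 5; 70 ft³ remain.
Put 26 ft³ in storage unit 5; 44 ft³ remain.
Put 21 ft³ in storage unit 2; 3 ft³ remain.
5 storage units × 100 ft³ = 500 ft³; used 419 ft³; unused 81 ft³.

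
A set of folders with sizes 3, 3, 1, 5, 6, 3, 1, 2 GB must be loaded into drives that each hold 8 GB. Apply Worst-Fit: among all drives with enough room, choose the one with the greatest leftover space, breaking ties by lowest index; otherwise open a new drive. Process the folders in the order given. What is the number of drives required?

4

Put 3 GB in drive 1; 5 GB remain.
Put 3 GB in drive 1; 2 GB remain.
Put 1 GB in drive 1; 1 GB remain.
Put 5 GB in drive 2; 3 GB remain.
Put 6 GB in drive 3; 2 GB remain.
Put 3 GB in drive 2; 0 GB remain.
Put 1 GB in drive 3; 1 GB remain.
Put 2 GB in drive 4; 6 GB remain.
Final drives: [3,3,1] [5,3] [6,1] [2].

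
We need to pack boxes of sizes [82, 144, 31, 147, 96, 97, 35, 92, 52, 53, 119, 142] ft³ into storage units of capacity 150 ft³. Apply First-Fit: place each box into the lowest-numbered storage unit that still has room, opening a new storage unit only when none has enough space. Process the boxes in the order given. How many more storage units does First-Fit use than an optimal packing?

0

First-Fit: [82,31,35] [144] [147] [96,52] [97,53] [92] [119] [142] → 8 storage units.
Total size 1090 ft³; any packing needs at least ⌈1090/150⌉ = 8 storage units.
So 8 is already optimal.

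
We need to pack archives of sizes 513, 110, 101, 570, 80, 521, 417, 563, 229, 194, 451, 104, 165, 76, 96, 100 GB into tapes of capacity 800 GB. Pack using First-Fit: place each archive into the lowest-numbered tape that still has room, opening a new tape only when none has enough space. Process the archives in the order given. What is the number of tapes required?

tape 1: place 513 GB, 287 GB left
tape 1: place 110 GB, 177 GB left
tape 1: place 101 GB, 76 GB left
tape 2: place 570 GB, 230 GB left
tape 2: place 80 GB, 150 GB left
tape 3: place 521 GB, 279 GB left
tape 4: place 417 GB, 383 GB left
tape 5: place 563 GB, 237 GB left
tape 3: place 229 GB, 50 GB left
tape 4: place 194 GB, 189 GB left
tape 6: place 451 GB, 349 GB left
tape 2: place 104 GB, 46 GB left
tape 4: place 165 GB, 24 GB left
tape 1: place 76 GB, 0 GB left
tape 5: place 96 GB, 141 GB left
tape 5: place 100 GB, 41 GB left
Final tapes: [513,110,101,76] [570,80,104] [521,229] [417,194,165] [563,96,100] [451].

6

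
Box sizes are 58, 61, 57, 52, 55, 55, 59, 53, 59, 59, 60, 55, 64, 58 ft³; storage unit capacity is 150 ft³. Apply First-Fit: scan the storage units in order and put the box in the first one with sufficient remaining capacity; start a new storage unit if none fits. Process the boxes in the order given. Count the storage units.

7

storage unit 1: place 58 ft³, 92 ft³ left
storage unit 1: place 61 ft³, 31 ft³ left
storage unit 2: place 57 ft³, 93 ft³ left
storage unit 2: place 52 ft³, 41 ft³ left
storage unit 3: place 55 ft³, 95 ft³ left
storage unit 3: place 55 ft³, 40 ft³ left
storage unit 4: place 59 ft³, 91 ft³ left
storage unit 4: place 53 ft³, 38 ft³ left
storage unit 5: place 59 ft³, 91 ft³ left
storage unit 5: place 59 ft³, 32 ft³ left
storage unit 6: place 60 ft³, 90 ft³ left
storage unit 6: place 55 ft³, 35 ft³ left
storage unit 7: place 64 ft³, 86 ft³ left
storage unit 7: place 58 ft³, 28 ft³ left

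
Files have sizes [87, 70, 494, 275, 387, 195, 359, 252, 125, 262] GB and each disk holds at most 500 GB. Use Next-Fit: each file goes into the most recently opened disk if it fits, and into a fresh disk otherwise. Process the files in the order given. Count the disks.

8

87 GB → disk 1 (remaining 413 GB)
70 GB → disk 1 (remaining 343 GB)
494 GB → disk 2 (remaining 6 GB)
275 GB → disk 3 (remaining 225 GB)
387 GB → disk 4 (remaining 113 GB)
195 GB → disk 5 (remaining 305 GB)
359 GB → disk 6 (remaining 141 GB)
252 GB → disk 7 (remaining 248 GB)
125 GB → disk 7 (remaining 123 GB)
262 GB → disk 8 (remaining 238 GB)
Final disks: [87,70] [494] [275] [387] [195] [359] [252,125] [262].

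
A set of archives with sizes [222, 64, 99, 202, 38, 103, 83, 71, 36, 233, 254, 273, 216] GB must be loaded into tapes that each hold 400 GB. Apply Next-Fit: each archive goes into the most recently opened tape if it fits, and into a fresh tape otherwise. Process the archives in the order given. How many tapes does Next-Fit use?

7

Put 222 GB in tape 1; 178 GB remain.
Put 64 GB in tape 1; 114 GB remain.
Put 99 GB in tape 1; 15 GB remain.
Put 202 GB in tape 2; 198 GB remain.
Put 38 GB in tape 2; 160 GB remain.
Put 103 GB in tape 2; 57 GB remain.
Put 83 GB in tape 3; 317 GB remain.
Put 71 GB in tape 3; 246 GB remain.
Put 36 GB in tape 3; 210 GB remain.
Put 233 GB in tape 4; 167 GB remain.
Put 254 GB in tape 5; 146 GB remain.
Put 273 GB in tape 6; 127 GB remain.
Put 216 GB in tape 7; 184 GB remain.
Final tapes: [222,64,99] [202,38,103] [83,71,36] [233] [254] [273] [216].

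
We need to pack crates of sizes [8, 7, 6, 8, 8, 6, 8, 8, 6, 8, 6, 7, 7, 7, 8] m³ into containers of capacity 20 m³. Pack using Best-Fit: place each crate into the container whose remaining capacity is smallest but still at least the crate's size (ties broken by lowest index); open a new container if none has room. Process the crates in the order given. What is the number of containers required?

container 1: place 8 m³, 12 m³ left
container 1: place 7 m³, 5 m³ left
container 2: place 6 m³, 14 m³ left
container 2: place 8 m³, 6 m³ left
container 3: place 8 m³, 12 m³ left
container 2: place 6 m³, 0 m³ left
container 3: place 8 m³, 4 m³ left
container 4: place 8 m³, 12 m³ left
container 4: place 6 m³, 6 m³ left
container 5: place 8 m³, 12 m³ left
container 4: place 6 m³, 0 m³ left
container 5: place 7 m³, 5 m³ left
container 6: place 7 m³, 13 m³ left
container 6: place 7 m³, 6 m³ left
container 7: place 8 m³, 12 m³ left

7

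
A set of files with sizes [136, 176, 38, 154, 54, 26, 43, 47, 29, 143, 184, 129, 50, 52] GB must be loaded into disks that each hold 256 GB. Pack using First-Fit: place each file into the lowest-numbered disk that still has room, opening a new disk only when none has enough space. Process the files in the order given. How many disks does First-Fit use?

6 disks

136 GB → disk 1 (remaining 120 GB)
176 GB → disk 2 (remaining 80 GB)
38 GB → disk 1 (remaining 82 GB)
154 GB → disk 3 (remaining 102 GB)
54 GB → disk 1 (remaining 28 GB)
26 GB → disk 1 (remaining 2 GB)
43 GB → disk 2 (remaining 37 GB)
47 GB → disk 3 (remaining 55 GB)
29 GB → disk 2 (remaining 8 GB)
143 GB → disk 4 (remaining 113 GB)
184 GB → disk 5 (remaining 72 GB)
129 GB → disk 6 (remaining 127 GB)
50 GB → disk 3 (remaining 5 GB)
52 GB → disk 4 (remaining 61 GB)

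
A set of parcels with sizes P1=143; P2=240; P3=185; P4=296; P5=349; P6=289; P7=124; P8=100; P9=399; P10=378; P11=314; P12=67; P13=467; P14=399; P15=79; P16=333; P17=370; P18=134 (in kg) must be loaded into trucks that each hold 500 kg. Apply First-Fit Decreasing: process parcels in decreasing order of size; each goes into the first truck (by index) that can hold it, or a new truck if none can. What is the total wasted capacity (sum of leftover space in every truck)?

Sorted descending: 467, 399, 399, 378, 370, 349, 333, 314, 296, 289, 240, 185, 143, 134, 124, 100, 79, 67.
467 kg → truck 1 (remaining 33 kg)
399 kg → truck 2 (remaining 101 kg)
399 kg → truck 3 (remaining 101 kg)
378 kg → truck 4 (remaining 122 kg)
370 kg → truck 5 (remaining 130 kg)
349 kg → truck 6 (remaining 151 kg)
333 kg → truck 7 (remaining 167 kg)
314 kg → truck 8 (remaining 186 kg)
296 kg → truck 9 (remaining 204 kg)
289 kg → truck 10 (remaining 211 kg)
240 kg → truck 11 (remaining 260 kg)
185 kg → truck 8 (remaining 1 kg)
143 kg → truck 6 (remaining 8 kg)
134 kg → truck 7 (remaining 33 kg)
124 kg → truck 5 (remaining 6 kg)
100 kg → truck 2 (remaining 1 kg)
79 kg → truck 3 (remaining 22 kg)
67 kg → truck 4 (remaining 55 kg)
11 trucks × 500 kg = 5500 kg; used 4666 kg; unused 834 kg.

834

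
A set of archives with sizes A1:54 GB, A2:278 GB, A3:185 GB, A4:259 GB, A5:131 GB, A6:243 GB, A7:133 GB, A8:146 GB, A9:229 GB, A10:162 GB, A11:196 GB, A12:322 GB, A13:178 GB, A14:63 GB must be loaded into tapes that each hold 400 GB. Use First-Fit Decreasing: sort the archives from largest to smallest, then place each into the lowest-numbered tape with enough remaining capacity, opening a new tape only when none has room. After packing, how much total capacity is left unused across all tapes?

221

Sorted descending: 322, 278, 259, 243, 229, 196, 185, 178, 162, 146, 133, 131, 63, 54.
322 GB → tape 1 (remaining 78 GB)
278 GB → tape 2 (remaining 122 GB)
259 GB → tape 3 (remaining 141 GB)
243 GB → tape 4 (remaining 157 GB)
229 GB → tape 5 (remaining 171 GB)
196 GB → tape 6 (remaining 204 GB)
185 GB → tape 6 (remaining 19 GB)
178 GB → tape 7 (remaining 222 GB)
162 GB → tape 5 (remaining 9 GB)
146 GB → tape 4 (remaining 11 GB)
133 GB → tape 3 (remaining 8 GB)
131 GB → tape 7 (remaining 91 GB)
63 GB → tape 1 (remaining 15 GB)
54 GB → tape 2 (remaining 68 GB)
7 tapes × 400 GB = 2800 GB; used 2579 GB; unused 221 GB.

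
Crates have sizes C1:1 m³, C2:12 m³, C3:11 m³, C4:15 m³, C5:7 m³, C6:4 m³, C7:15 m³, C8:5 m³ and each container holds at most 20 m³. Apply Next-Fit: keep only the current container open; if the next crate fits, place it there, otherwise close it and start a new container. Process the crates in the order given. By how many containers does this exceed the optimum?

1

Next-Fit: [1,12] [11] [15] [7,4] [15,5] → 5 containers.
Total size 70 m³; any packing needs at least ⌈70/20⌉ = 4 containers.
An optimal packing achieves that bound: [15,5] [15,4,1] [12,7] [11] → 4 containers.
Excess: 5 − 4 = 1.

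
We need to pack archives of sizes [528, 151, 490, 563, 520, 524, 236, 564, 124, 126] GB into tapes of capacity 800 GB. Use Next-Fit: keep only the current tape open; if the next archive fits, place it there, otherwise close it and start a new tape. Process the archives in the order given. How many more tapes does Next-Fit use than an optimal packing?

Next-Fit: [528,151] [490] [563] [520] [524,236] [564,124] [126] → 7 tapes.
6 archives exceed 400 GB (half the capacity), and no two of those can share a tape, so at least 6 tapes are needed.
An optimal packing achieves that bound: [564,236] [563,151] [528,126,124] [524] [520] [490] → 6 tapes.
Excess: 7 − 6 = 1.

1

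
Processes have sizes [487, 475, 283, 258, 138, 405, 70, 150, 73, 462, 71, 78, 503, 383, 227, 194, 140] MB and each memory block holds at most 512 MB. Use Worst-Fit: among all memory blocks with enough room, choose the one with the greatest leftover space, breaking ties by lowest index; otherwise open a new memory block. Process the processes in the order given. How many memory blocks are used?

Put 487 MB in memory block 1; 25 MB remain.
Put 475 MB in memory block 2; 37 MB remain.
Put 283 MB in memory block 3; 229 MB remain.
Put 258 MB in memory block 4; 254 MB remain.
Put 138 MB in memory block 4; 116 MB remain.
Put 405 MB in memory block 5; 107 MB remain.
Put 70 MB in memory block 3; 159 MB remain.
Put 150 MB in memory block 3; 9 MB remain.
Put 73 MB in memory block 4; 43 MB remain.
Put 462 MB in memory block 6; 50 MB remain.
Put 71 MB in memory block 5; 36 MB remain.
Put 78 MB in memory block 7; 434 MB remain.
Put 503 MB in memory block 8; 9 MB remain.
Put 383 MB in memory block 7; 51 MB remain.
Put 227 MB in memory block 9; 285 MB remain.
Put 194 MB in memory block 9; 91 MB remain.
Put 140 MB in memory block 10; 372 MB remain.
Final memory blocks: [487] [475] [283,70,150] [258,138,73] [405,71] [462] [78,383] [503] [227,194] [140].

10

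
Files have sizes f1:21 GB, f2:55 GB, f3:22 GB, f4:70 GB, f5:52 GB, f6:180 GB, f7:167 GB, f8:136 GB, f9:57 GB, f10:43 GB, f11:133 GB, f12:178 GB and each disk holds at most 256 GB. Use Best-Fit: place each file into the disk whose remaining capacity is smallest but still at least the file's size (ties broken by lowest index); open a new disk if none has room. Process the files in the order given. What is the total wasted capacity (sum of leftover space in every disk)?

f1 (21 GB) → disk 1 (remaining 235 GB)
f2 (55 GB) → disk 1 (remaining 180 GB)
f3 (22 GB) → disk 1 (remaining 158 GB)
f4 (70 GB) → disk 1 (remaining 88 GB)
f5 (52 GB) → disk 1 (remaining 36 GB)
f6 (180 GB) → disk 2 (remaining 76 GB)
f7 (167 GB) → disk 3 (remaining 89 GB)
f8 (136 GB) → disk 4 (remaining 120 GB)
f9 (57 GB) → disk 2 (remaining 19 GB)
f10 (43 GB) → disk 3 (remaining 46 GB)
f11 (133 GB) → disk 5 (remaining 123 GB)
f12 (178 GB) → disk 6 (remaining 78 GB)
6 disks × 256 GB = 1536 GB; used 1114 GB; unused 422 GB.

422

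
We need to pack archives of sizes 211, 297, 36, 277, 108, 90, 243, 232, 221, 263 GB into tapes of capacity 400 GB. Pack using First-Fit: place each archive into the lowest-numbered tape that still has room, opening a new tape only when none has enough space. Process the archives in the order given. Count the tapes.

Put 211 GB in tape 1; 189 GB remain.
Put 297 GB in tape 2; 103 GB remain.
Put 36 GB in tape 1; 153 GB remain.
Put 277 GB in tape 3; 123 GB remain.
Put 108 GB in tape 1; 45 GB remain.
Put 90 GB in tape 2; 13 GB remain.
Put 243 GB in tape 4; 157 GB remain.
Put 232 GB in tape 5; 168 GB remain.
Put 221 GB in tape 6; 179 GB remain.
Put 263 GB in tape 7; 137 GB remain.

7 tapes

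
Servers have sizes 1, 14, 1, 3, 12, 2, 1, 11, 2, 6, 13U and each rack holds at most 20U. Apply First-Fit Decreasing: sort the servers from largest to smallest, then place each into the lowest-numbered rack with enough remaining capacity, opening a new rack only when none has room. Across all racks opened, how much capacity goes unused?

14

Sorted descending: 14, 13, 12, 11, 6, 3, 2, 2, 1, 1, 1.
14U → rack 1 (remaining 6U)
13U → rack 2 (remaining 7U)
12U → rack 3 (remaining 8U)
11U → rack 4 (remaining 9U)
6U → rack 1 (remaining 0U)
3U → rack 2 (remaining 4U)
2U → rack 2 (remaining 2U)
2U → rack 2 (remaining 0U)
1U → rack 3 (remaining 7U)
1U → rack 3 (remaining 6U)
1U → rack 3 (remaining 5U)
4 racks × 20U = 80U; used 66U; unused 14U.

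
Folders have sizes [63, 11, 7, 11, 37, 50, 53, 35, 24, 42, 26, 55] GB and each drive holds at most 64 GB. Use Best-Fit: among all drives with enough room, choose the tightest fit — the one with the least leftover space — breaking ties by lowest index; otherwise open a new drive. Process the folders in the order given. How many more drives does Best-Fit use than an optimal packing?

Best-Fit: [63] [11,7,11,35] [37,24] [50] [53] [42] [26] [55] → 8 drives.
Total size 414 GB; any packing needs at least ⌈414/64⌉ = 7 drives.
An optimal packing achieves that bound: [63] [55,7] [53,11] [50,11] [42] [37,26] [35,24] → 7 drives.
Excess: 8 − 7 = 1.

1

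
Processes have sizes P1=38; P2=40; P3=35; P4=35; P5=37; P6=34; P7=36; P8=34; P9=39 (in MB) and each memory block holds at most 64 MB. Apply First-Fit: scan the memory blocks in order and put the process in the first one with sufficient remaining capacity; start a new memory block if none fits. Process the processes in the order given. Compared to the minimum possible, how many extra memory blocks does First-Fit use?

0

First-Fit: [38] [40] [35] [35] [37] [34] [36] [34] [39] → 9 memory blocks.
9 processes exceed 32 MB (half the capacity), and no two of those can share a memory block, so at least 9 memory blocks are needed.
So 9 is already optimal.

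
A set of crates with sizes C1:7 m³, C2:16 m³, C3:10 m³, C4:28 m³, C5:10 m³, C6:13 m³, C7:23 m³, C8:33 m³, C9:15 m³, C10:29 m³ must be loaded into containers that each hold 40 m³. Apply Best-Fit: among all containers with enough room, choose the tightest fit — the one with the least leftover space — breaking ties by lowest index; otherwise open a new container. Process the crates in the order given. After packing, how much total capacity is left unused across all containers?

56

C1 (7 m³) → container 1 (remaining 33 m³)
C2 (16 m³) → container 1 (remaining 17 m³)
C3 (10 m³) → container 1 (remaining 7 m³)
C4 (28 m³) → container 2 (remaining 12 m³)
C5 (10 m³) → container 2 (remaining 2 m³)
C6 (13 m³) → container 3 (remaining 27 m³)
C7 (23 m³) → container 3 (remaining 4 m³)
C8 (33 m³) → container 4 (remaining 7 m³)
C9 (15 m³) → container 5 (remaining 25 m³)
C10 (29 m³) → container 6 (remaining 11 m³)
6 containers × 40 m³ = 240 m³; used 184 m³; unused 56 m³.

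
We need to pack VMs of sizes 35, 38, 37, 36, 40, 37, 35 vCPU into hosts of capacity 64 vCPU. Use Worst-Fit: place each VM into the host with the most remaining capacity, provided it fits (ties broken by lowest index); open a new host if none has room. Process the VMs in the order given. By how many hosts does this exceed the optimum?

Worst-Fit: [35] [38] [37] [36] [40] [37] [35] → 7 hosts.
7 VMs exceed 32 vCPU (half the capacity), and no two of those can share a host, so at least 7 hosts are needed.
So 7 is already optimal.

0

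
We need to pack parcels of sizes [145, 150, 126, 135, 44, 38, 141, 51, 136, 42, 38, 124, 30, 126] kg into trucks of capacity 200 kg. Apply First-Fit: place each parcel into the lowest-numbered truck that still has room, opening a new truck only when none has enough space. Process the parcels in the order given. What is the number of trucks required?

8 trucks

Put 145 kg in truck 1; 55 kg remain.
Put 150 kg in truck 2; 50 kg remain.
Put 126 kg in truck 3; 74 kg remain.
Put 135 kg in truck 4; 65 kg remain.
Put 44 kg in truck 1; 11 kg remain.
Put 38 kg in truck 2; 12 kg remain.
Put 141 kg in truck 5; 59 kg remain.
Put 51 kg in truck 3; 23 kg remain.
Put 136 kg in truck 6; 64 kg remain.
Put 42 kg in truck 4; 23 kg remain.
Put 38 kg in truck 5; 21 kg remain.
Put 124 kg in truck 7; 76 kg remain.
Put 30 kg in truck 6; 34 kg remain.
Put 126 kg in truck 8; 74 kg remain.
Final trucks: [145,44] [150,38] [126,51] [135,42] [141,38] [136,30] [124] [126].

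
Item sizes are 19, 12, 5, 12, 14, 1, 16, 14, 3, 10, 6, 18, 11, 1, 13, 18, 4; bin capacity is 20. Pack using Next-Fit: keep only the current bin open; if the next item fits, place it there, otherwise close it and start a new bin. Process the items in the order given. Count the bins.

19 → bin 1 (remaining 1)
12 → bin 2 (remaining 8)
5 → bin 2 (remaining 3)
12 → bin 3 (remaining 8)
14 → bin 4 (remaining 6)
1 → bin 4 (remaining 5)
16 → bin 5 (remaining 4)
14 → bin 6 (remaining 6)
3 → bin 6 (remaining 3)
10 → bin 7 (remaining 10)
6 → bin 7 (remaining 4)
18 → bin 8 (remaining 2)
11 → bin 9 (remaining 9)
1 → bin 9 (remaining 8)
13 → bin 10 (remaining 7)
18 → bin 11 (remaining 2)
4 → bin 12 (remaining 16)
Final bins: [19] [12,5] [12] [14,1] [16] [14,3] [10,6] [18] [11,1] [13] [18] [4].

12 bins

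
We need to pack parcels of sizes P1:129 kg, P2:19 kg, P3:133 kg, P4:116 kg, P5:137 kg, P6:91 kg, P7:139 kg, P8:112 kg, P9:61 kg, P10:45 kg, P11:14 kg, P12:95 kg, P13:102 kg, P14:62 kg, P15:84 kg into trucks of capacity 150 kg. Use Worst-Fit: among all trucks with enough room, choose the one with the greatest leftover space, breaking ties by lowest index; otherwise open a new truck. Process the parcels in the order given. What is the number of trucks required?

P1 (129 kg) → truck 1 (remaining 21 kg)
P2 (19 kg) → truck 1 (remaining 2 kg)
P3 (133 kg) → truck 2 (remaining 17 kg)
P4 (116 kg) → truck 3 (remaining 34 kg)
P5 (137 kg) → truck 4 (remaining 13 kg)
P6 (91 kg) → truck 5 (remaining 59 kg)
P7 (139 kg) → truck 6 (remaining 11 kg)
P8 (112 kg) → truck 7 (remaining 38 kg)
P9 (61 kg) → truck 8 (remaining 89 kg)
P10 (45 kg) → truck 8 (remaining 44 kg)
P11 (14 kg) → truck 5 (remaining 45 kg)
P12 (95 kg) → truck 9 (remaining 55 kg)
P13 (102 kg) → truck 10 (remaining 48 kg)
P14 (62 kg) → truck 11 (remaining 88 kg)
P15 (84 kg) → truck 11 (remaining 4 kg)
Final trucks: [129,19] [133] [116] [137] [91,14] [139] [112] [61,45] [95] [102] [62,84].

11 trucks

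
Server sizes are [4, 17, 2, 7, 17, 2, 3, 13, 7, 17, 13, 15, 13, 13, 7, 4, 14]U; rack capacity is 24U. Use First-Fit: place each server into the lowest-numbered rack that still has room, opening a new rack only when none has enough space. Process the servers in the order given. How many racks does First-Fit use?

9 racks

Put 4U in rack 1; 20U remain.
Put 17U in rack 1; 3U remain.
Put 2U in rack 1; 1U remain.
Put 7U in rack 2; 17U remain.
Put 17U in rack 2; 0U remain.
Put 2U in rack 3; 22U remain.
Put 3U in rack 3; 19U remain.
Put 13U in rack 3; 6U remain.
Put 7U in rack 4; 17U remain.
Put 17U in rack 4; 0U remain.
Put 13U in rack 5; 11U remain.
Put 15U in rack 6; 9U remain.
Put 13U in rack 7; 11U remain.
Put 13U in rack 8; 11U remain.
Put 7U in rack 5; 4U remain.
Put 4U in rack 3; 2U remain.
Put 14U in rack 9; 10U remain.
Final racks: [4,17,2] [7,17] [2,3,13,4] [7,17] [13,7] [15] [13] [13] [14].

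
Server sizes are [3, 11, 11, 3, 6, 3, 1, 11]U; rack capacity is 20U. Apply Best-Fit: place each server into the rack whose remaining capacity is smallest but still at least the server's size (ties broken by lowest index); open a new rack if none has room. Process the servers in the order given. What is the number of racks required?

rack 1: place 3U, 17U left
rack 1: place 11U, 6U left
rack 2: place 11U, 9U left
rack 1: place 3U, 3U left
rack 2: place 6U, 3U left
rack 1: place 3U, 0U left
rack 2: place 1U, 2U left
rack 3: place 11U, 9U left
Final racks: [3,11,3,3] [11,6,1] [11].

3 racks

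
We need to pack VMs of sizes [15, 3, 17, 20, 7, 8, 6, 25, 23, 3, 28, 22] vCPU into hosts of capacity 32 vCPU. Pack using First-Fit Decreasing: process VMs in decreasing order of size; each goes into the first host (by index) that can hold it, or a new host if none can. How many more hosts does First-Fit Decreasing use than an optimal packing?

0

First-Fit Decreasing: [28,3] [25,7] [23,8] [22,6,3] [20] [17,15] → 6 hosts.
Total size 177 vCPU; any packing needs at least ⌈177/32⌉ = 6 hosts.
So 6 is already optimal.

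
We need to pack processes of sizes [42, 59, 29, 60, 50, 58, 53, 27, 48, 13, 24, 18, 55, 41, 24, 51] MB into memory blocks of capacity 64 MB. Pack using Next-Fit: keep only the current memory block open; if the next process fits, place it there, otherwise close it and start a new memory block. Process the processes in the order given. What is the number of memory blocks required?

14

42 MB → memory block 1 (remaining 22 MB)
59 MB → memory block 2 (remaining 5 MB)
29 MB → memory block 3 (remaining 35 MB)
60 MB → memory block 4 (remaining 4 MB)
50 MB → memory block 5 (remaining 14 MB)
58 MB → memory block 6 (remaining 6 MB)
53 MB → memory block 7 (remaining 11 MB)
27 MB → memory block 8 (remaining 37 MB)
48 MB → memory block 9 (remaining 16 MB)
13 MB → memory block 9 (remaining 3 MB)
24 MB → memory block 10 (remaining 40 MB)
18 MB → memory block 10 (remaining 22 MB)
55 MB → memory block 11 (remaining 9 MB)
41 MB → memory block 12 (remaining 23 MB)
24 MB → memory block 13 (remaining 40 MB)
51 MB → memory block 14 (remaining 13 MB)
Final memory blocks: [42] [59] [29] [60] [50] [58] [53] [27] [48,13] [24,18] [55] [41] [24] [51].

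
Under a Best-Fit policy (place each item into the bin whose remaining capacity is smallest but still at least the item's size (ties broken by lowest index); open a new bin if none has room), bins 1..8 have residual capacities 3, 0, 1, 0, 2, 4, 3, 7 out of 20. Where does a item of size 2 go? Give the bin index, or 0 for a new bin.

Bins with room: bin 1 (3), bin 5 (2), bin 6 (4), bin 7 (3), bin 8 (7).
Tightest fit is bin 5 with 2 free.

5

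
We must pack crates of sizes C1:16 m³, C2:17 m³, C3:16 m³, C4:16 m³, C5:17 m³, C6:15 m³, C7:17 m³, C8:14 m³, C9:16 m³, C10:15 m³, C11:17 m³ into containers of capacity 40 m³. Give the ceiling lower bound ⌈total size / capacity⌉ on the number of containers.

5

Total size = 16 + 17 + 16 + 16 + 17 + 15 + 17 + 14 + 16 + 15 + 17 = 176 m³.
⌈176 / 40⌉ = 5.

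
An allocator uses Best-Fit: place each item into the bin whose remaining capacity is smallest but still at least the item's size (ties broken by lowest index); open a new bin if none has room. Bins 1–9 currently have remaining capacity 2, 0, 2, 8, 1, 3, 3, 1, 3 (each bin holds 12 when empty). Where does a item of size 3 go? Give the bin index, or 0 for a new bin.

Bins with room: bin 4 (8), bin 6 (3), bin 7 (3), bin 9 (3).
Tightest fit is bin 6 with 3 free.

6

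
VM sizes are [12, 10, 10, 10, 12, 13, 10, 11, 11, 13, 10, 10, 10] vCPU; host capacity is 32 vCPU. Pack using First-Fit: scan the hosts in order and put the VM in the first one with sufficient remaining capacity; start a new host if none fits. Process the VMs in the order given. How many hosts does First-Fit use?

12 vCPU → host 1 (remaining 20 vCPU)
10 vCPU → host 1 (remaining 10 vCPU)
10 vCPU → host 1 (remaining 0 vCPU)
10 vCPU → host 2 (remaining 22 vCPU)
12 vCPU → host 2 (remaining 10 vCPU)
13 vCPU → host 3 (remaining 19 vCPU)
10 vCPU → host 2 (remaining 0 vCPU)
11 vCPU → host 3 (remaining 8 vCPU)
11 vCPU → host 4 (remaining 21 vCPU)
13 vCPU → host 4 (remaining 8 vCPU)
10 vCPU → host 5 (remaining 22 vCPU)
10 vCPU → host 5 (remaining 12 vCPU)
10 vCPU → host 5 (remaining 2 vCPU)
Final hosts: [12,10,10] [10,12,10] [13,11] [11,13] [10,10,10].

5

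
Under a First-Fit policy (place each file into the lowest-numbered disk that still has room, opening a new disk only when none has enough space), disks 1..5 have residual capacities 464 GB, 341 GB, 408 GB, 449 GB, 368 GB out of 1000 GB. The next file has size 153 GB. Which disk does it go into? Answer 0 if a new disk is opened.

Disks with room: disk 1 (464 GB), disk 2 (341 GB), disk 3 (408 GB), disk 4 (449 GB), disk 5 (368 GB).
The first with room is disk 1.

1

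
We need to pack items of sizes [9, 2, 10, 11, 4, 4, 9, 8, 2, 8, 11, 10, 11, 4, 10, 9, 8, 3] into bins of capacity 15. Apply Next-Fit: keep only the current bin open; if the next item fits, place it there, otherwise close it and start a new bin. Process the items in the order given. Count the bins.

Put 9 in bin 1; 6 remain.
Put 2 in bin 1; 4 remain.
Put 10 in bin 2; 5 remain.
Put 11 in bin 3; 4 remain.
Put 4 in bin 3; 0 remain.
Put 4 in bin 4; 11 remain.
Put 9 in bin 4; 2 remain.
Put 8 in bin 5; 7 remain.
Put 2 in bin 5; 5 remain.
Put 8 in bin 6; 7 remain.
Put 11 in bin 7; 4 remain.
Put 10 in bin 8; 5 remain.
Put 11 in bin 9; 4 remain.
Put 4 in bin 9; 0 remain.
Put 10 in bin 10; 5 remain.
Put 9 in bin 11; 6 remain.
Put 8 in bin 12; 7 remain.
Put 3 in bin 12; 4 remain.
Final bins: [9,2] [10] [11,4] [4,9] [8,2] [8] [11] [10] [11,4] [10] [9] [8,3].

12 bins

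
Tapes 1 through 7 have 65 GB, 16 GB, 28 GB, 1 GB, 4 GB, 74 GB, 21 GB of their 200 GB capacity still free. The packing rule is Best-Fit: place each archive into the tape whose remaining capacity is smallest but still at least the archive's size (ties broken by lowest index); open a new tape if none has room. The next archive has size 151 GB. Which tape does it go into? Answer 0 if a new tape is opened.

No tape has ≥ 151 GB free, so a new tape is opened.

0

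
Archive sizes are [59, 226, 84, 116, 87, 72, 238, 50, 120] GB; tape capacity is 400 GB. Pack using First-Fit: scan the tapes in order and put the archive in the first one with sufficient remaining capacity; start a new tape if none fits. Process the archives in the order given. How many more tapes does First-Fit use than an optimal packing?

First-Fit: [59,226,84] [116,87,72,50] [238,120] → 3 tapes.
Total size 1052 GB; any packing needs at least ⌈1052/400⌉ = 3 tapes.
So 3 is already optimal.

0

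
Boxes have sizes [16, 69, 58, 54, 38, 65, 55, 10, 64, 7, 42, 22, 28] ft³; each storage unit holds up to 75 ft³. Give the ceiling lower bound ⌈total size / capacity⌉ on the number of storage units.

Total size = 16 + 69 + 58 + 54 + 38 + 65 + 55 + 10 + 64 + 7 + 42 + 22 + 28 = 528 ft³.
⌈528 / 75⌉ = 8.

8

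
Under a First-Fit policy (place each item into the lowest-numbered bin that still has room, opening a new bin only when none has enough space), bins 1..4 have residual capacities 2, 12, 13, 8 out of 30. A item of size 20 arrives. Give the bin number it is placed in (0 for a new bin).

No bin has ≥ 20 free, so a new bin is opened.

0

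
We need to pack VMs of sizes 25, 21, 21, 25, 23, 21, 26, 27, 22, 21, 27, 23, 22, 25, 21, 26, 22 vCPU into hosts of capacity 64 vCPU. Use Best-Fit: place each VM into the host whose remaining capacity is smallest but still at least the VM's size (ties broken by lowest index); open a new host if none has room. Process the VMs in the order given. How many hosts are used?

Put 25 vCPU in host 1; 39 vCPU remain.
Put 21 vCPU in host 1; 18 vCPU remain.
Put 21 vCPU in host 2; 43 vCPU remain.
Put 25 vCPU in host 2; 18 vCPU remain.
Put 23 vCPU in host 3; 41 vCPU remain.
Put 21 vCPU in host 3; 20 vCPU remain.
Put 26 vCPU in host 4; 38 vCPU remain.
Put 27 vCPU in host 4; 11 vCPU remain.
Put 22 vCPU in host 5; 42 vCPU remain.
Put 21 vCPU in host 5; 21 vCPU remain.
Put 27 vCPU in host 6; 37 vCPU remain.
Put 23 vCPU in host 6; 14 vCPU remain.
Put 22 vCPU in host 7; 42 vCPU remain.
Put 25 vCPU in host 7; 17 vCPU remain.
Put 21 vCPU in host 5; 0 vCPU remain.
Put 26 vCPU in host 8; 38 vCPU remain.
Put 22 vCPU in host 8; 16 vCPU remain.
Final hosts: [25,21] [21,25] [23,21] [26,27] [22,21,21] [27,23] [22,25] [26,22].

8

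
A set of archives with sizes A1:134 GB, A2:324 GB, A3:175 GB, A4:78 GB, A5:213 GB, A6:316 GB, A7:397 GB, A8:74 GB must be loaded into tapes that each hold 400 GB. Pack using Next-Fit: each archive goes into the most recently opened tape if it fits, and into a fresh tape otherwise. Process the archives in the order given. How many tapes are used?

Put A1 (134 GB) in tape 1; 266 GB remain.
Put A2 (324 GB) in tape 2; 76 GB remain.
Put A3 (175 GB) in tape 3; 225 GB remain.
Put A4 (78 GB) in tape 3; 147 GB remain.
Put A5 (213 GB) in tape 4; 187 GB remain.
Put A6 (316 GB) in tape 5; 84 GB remain.
Put A7 (397 GB) in tape 6; 3 GB remain.
Put A8 (74 GB) in tape 7; 326 GB remain.

7 tapes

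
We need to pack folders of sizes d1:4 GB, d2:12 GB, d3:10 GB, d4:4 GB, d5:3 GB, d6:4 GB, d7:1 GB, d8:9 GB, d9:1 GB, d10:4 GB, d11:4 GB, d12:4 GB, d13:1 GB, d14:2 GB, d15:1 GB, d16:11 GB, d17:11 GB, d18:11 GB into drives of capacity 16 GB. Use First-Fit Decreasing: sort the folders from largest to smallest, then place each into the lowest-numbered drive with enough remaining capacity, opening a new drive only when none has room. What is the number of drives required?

7 drives

Sorted descending: 12, 11, 11, 11, 10, 9, 4, 4, 4, 4, 4, 4, 3, 2, 1, 1, 1, 1.
12 GB → drive 1 (remaining 4 GB)
11 GB → drive 2 (remaining 5 GB)
11 GB → drive 3 (remaining 5 GB)
11 GB → drive 4 (remaining 5 GB)
10 GB → drive 5 (remaining 6 GB)
9 GB → drive 6 (remaining 7 GB)
4 GB → drive 1 (remaining 0 GB)
4 GB → drive 2 (remaining 1 GB)
4 GB → drive 3 (remaining 1 GB)
4 GB → drive 4 (remaining 1 GB)
4 GB → drive 5 (remaining 2 GB)
4 GB → drive 6 (remaining 3 GB)
3 GB → drive 6 (remaining 0 GB)
2 GB → drive 5 (remaining 0 GB)
1 GB → drive 2 (remaining 0 GB)
1 GB → drive 3 (remaining 0 GB)
1 GB → drive 4 (remaining 0 GB)
1 GB → drive 7 (remaining 15 GB)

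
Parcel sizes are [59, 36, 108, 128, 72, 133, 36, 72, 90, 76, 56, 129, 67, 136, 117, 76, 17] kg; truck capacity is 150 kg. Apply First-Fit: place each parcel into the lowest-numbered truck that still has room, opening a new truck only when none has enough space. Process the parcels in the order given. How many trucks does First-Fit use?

Put 59 kg in truck 1; 91 kg remain.
Put 36 kg in truck 1; 55 kg remain.
Put 108 kg in truck 2; 42 kg remain.
Put 128 kg in truck 3; 22 kg remain.
Put 72 kg in truck 4; 78 kg remain.
Put 133 kg in truck 5; 17 kg remain.
Put 36 kg in truck 1; 19 kg remain.
Put 72 kg in truck 4; 6 kg remain.
Put 90 kg in truck 6; 60 kg remain.
Put 76 kg in truck 7; 74 kg remain.
Put 56 kg in truck 6; 4 kg remain.
Put 129 kg in truck 8; 21 kg remain.
Put 67 kg in truck 7; 7 kg remain.
Put 136 kg in truck 9; 14 kg remain.
Put 117 kg in truck 10; 33 kg remain.
Put 76 kg in truck 11; 74 kg remain.
Put 17 kg in truck 1; 2 kg remain.

11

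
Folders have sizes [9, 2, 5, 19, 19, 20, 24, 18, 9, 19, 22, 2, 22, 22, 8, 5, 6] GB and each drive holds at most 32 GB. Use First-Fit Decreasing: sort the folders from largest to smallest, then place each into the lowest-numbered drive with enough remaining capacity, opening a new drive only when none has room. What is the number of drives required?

9 drives

Sorted descending: 24, 22, 22, 22, 20, 19, 19, 19, 18, 9, 9, 8, 6, 5, 5, 2, 2.
Put 24 GB in drive 1; 8 GB remain.
Put 22 GB in drive 2; 10 GB remain.
Put 22 GB in drive 3; 10 GB remain.
Put 22 GB in drive 4; 10 GB remain.
Put 20 GB in drive 5; 12 GB remain.
Put 19 GB in drive 6; 13 GB remain.
Put 19 GB in drive 7; 13 GB remain.
Put 19 GB in drive 8; 13 GB remain.
Put 18 GB in drive 9; 14 GB remain.
Put 9 GB in drive 2; 1 GB remain.
Put 9 GB in drive 3; 1 GB remain.
Put 8 GB in drive 1; 0 GB remain.
Put 6 GB in drive 4; 4 GB remain.
Put 5 GB in drive 5; 7 GB remain.
Put 5 GB in drive 5; 2 GB remain.
Put 2 GB in drive 4; 2 GB remain.
Put 2 GB in drive 4; 0 GB remain.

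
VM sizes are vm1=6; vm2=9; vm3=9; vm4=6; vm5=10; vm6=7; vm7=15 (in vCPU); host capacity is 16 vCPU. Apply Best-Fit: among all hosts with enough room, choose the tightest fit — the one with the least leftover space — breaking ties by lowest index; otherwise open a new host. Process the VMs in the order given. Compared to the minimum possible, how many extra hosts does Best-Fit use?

1

Best-Fit: [6,9] [9,6] [10] [7] [15] → 5 hosts.
Total size 62 vCPU; any packing needs at least ⌈62/16⌉ = 4 hosts.
An optimal packing achieves that bound: [15] [10,6] [9,7] [9,6] → 4 hosts.
Excess: 5 − 4 = 1.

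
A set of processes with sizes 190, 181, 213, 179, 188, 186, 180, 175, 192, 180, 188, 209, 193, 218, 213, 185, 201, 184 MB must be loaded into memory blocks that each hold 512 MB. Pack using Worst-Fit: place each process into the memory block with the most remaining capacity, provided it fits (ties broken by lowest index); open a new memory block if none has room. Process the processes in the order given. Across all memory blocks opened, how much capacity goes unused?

memory block 1: place 190 MB, 322 MB left
memory block 1: place 181 MB, 141 MB left
memory block 2: place 213 MB, 299 MB left
memory block 2: place 179 MB, 120 MB left
memory block 3: place 188 MB, 324 MB left
memory block 3: place 186 MB, 138 MB left
memory block 4: place 180 MB, 332 MB left
memory block 4: place 175 MB, 157 MB left
memory block 5: place 192 MB, 320 MB left
memory block 5: place 180 MB, 140 MB left
memory block 6: place 188 MB, 324 MB left
memory block 6: place 209 MB, 115 MB left
memory block 7: place 193 MB, 319 MB left
memory block 7: place 218 MB, 101 MB left
memory block 8: place 213 MB, 299 MB left
memory block 8: place 185 MB, 114 MB left
memory block 9: place 201 MB, 311 MB left
memory block 9: place 184 MB, 127 MB left
9 memory blocks × 512 MB = 4608 MB; used 3455 MB; unused 1153 MB.

1153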